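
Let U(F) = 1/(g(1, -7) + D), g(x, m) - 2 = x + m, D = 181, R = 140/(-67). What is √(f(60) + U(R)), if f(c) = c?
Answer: √1879917/177 ≈ 7.7463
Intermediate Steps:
R = -140/67 (R = 140*(-1/67) = -140/67 ≈ -2.0896)
g(x, m) = 2 + m + x (g(x, m) = 2 + (x + m) = 2 + (m + x) = 2 + m + x)
U(F) = 1/177 (U(F) = 1/((2 - 7 + 1) + 181) = 1/(-4 + 181) = 1/177)
√(f(60) + U(R)) = √(60 + 1/177) = √(10621/177) = √1879917/177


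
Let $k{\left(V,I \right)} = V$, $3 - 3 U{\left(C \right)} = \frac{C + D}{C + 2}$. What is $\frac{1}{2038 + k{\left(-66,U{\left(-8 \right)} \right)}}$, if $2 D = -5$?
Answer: $\frac{1}{1972} \approx 0.0005071$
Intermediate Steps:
$D = - \frac{5}{2}$ ($D = \frac{1}{2} \left(-5\right) = - \frac{5}{2} \approx -2.5$)
$U{\left(C \right)} = 1 - \frac{- \frac{5}{2} + C}{3 \left(2 + C\right)}$ ($U{\left(C \right)} = 1 - \frac{\left(C - \frac{5}{2}\right) \frac{1}{C + 2}}{3} = 1 - \frac{\left(- \frac{5}{2} + C\right) \frac{1}{2 + C}}{3} = 1 - \frac{\frac{1}{2 + C} \left(- \frac{5}{2} + C\right)}{3} = 1 - \frac{- \frac{5}{2} + C}{3 \left(2 + C\right)}$)
$\frac{1}{2038 + k{\left(-66,U{\left(-8 \right)} \right)}} = \frac{1}{2038 - 66} = \frac{1}{1972}$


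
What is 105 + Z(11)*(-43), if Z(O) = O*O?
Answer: -5098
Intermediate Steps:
Z(O) = O**2
105 + Z(11)*(-43) = 105 + 11**2*(-43) = 105 + 121*(-43) = 105 - 5203 = -5098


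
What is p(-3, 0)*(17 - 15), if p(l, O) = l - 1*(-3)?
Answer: 0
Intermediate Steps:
p(l, O) = 3 + l (p(l, O) = l + 3 = 3 + l)
p(-3, 0)*(17 - 15) = (3 - 3)*(17 - 15) = 0*2 = 0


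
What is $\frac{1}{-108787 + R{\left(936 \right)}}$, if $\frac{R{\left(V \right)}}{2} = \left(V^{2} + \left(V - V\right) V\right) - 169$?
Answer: $\frac{1}{1643067} \approx 6.0862 \cdot 10^{-7}$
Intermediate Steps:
$R{\left(V \right)} = -338 + 2 V^{2}$ ($R{\left(V \right)} = 2 \left(\left(V^{2} + \left(V - V\right) V\right) - 169\right) = 2 \left(\left(V^{2} + 0 V\right) - 169\right) = 2 \left(\left(V^{2} + 0\right) - 169\right) = 2 \left(V^{2} - 169\right) = 2 \left(-169 + V^{2}\right) = -338 + 2 V^{2}$)
$\frac{1}{-108787 + R{\left(936 \right)}} = \frac{1}{-108787 - \left(338 - 2 \cdot 936^{2}\right)} = \frac{1}{-108787 + \left(-338 + 2 \cdot 876096\right)} = \frac{1}{-108787 + \left(-338 + 1752192\right)} = \frac{1}{-108787 + 1751854} = \frac{1}{1643067}$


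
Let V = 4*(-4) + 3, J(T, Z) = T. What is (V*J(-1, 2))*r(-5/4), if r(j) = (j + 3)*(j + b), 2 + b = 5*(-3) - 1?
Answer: -7007/16 ≈ -437.94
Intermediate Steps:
b = -18 (b = -2 + (5*(-3) - 1) = -2 + (-15 - 1) = -2 - 16 = -18)
r(j) = (-18 + j)*(3 + j) (r(j) = (j + 3)*(j - 18) = (3 + j)*(-18 + j) = (-18 + j)*(3 + j))
V = -13 (V = -16 + 3 = -13)
(V*J(-1, 2))*r(-5/4) = (-13*(-1))*(-54 + (-5/4)**2 - (-75)/4) = 13*(-54 + (-5*1/4)**2 - (-75)/4) = 13*(-54 + (-5/4)**2 - 15*(-5/4)) = 13*(-54 + 25/16 + 75/4) = 13*(-539/16) = -7007/16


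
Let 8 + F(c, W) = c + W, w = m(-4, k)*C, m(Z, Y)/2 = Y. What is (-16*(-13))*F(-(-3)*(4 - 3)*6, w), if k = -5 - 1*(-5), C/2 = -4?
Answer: 2080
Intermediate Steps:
C = -8 (C = 2*(-4) = -8)
k = 0 (k = -5 + 5 = 0)
m(Z, Y) = 2*Y
w = 0 (w = (2*0)*(-8) = 0*(-8) = 0)
F(c, W) = -8 + W + c (F(c, W) = -8 + (c + W) = -8 + (W + c) = -8 + W + c)
(-16*(-13))*F(-(-3)*(4 - 3)*6, w) = (-16*(-13))*(-8 + 0 - (-3)*(4 - 3)*6) = 208*(-8 + 0 - (-3)*6) = 208*(-8 + 0 - 1*(-3)*6) = 208*(-8 + 0 + 3*6) = 208*(-8 + 0 + 18) = 208*10 = 2080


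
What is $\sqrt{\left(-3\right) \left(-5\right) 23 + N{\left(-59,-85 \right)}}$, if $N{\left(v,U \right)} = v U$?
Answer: $4 \sqrt{335} \approx 73.212$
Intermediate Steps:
$N{\left(v,U \right)} = U v$
$\sqrt{\left(-3\right) \left(-5\right) 23 + N{\left(-59,-85 \right)}} = \sqrt{\left(-3\right) \left(-5\right) 23 - -5015} = \sqrt{15 \cdot 23 + 5015} = \sqrt{345 + 5015} = \sqrt{5360} = 4 \sqrt{335}$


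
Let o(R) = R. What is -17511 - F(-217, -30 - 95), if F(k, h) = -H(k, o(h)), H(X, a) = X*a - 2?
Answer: 9612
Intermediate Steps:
H(X, a) = -2 + X*a
F(k, h) = 2 - h*k (F(k, h) = -(-2 + k*h) = -(-2 + h*k) = 2 - h*k)
-17511 - F(-217, -30 - 95) = -17511 - (2 - 1*(-30 - 95)*(-217)) = -17511 - (2 - 1*(-125)*(-217)) = -17511 - (2 - 27125) = -17511 - 1*(-27123) = -17511 + 27123 = 9612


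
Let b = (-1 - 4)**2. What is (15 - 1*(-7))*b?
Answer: 550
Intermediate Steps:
b = 25 (b = (-5)**2 = 25)
(15 - 1*(-7))*b = (15 - 1*(-7))*25 = (15 + 7)*25 = 22*25 = 550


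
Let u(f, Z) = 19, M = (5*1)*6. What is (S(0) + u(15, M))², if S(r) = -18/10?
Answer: 7396/25 ≈ 295.84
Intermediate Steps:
S(r) = -9/5 (S(r) = -18*⅒ = -9/5)
M = 30 (M = 5*6 = 30)
(S(0) + u(15, M))² = (-9/5 + 19)² = (86/5)² = 7396/25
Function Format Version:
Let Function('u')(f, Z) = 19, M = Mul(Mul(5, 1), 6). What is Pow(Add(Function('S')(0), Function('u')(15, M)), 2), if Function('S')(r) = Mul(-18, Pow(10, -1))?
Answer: Rational(7396, 25) ≈ 295.84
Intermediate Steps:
Function('S')(r) = Rational(-9, 5) (Function('S')(r) = Mul(-18, Rational(1, 10)) = Rational(-9, 5))
M = 30 (M = Mul(5, 6) = 30)
Pow(Add(Function('S')(0), Function('u')(15, M)), 2) = Pow(Add(Rational(-9, 5), 19), 2) = Pow(Rational(86, 5), 2) = Rational(7396, 25)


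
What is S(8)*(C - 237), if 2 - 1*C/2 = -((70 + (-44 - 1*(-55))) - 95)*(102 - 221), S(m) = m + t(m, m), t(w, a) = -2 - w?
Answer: -6198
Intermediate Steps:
S(m) = -2 (S(m) = m + (-2 - m) = -2)
C = 3336 (C = 4 - (-2)*((70 + (-44 - 1*(-55))) - 95)*(102 - 221) = 4 - (-2)*((70 + (-44 + 55)) - 95)*(-119) = 4 - (-2)*((70 + 11) - 95)*(-119) = 4 - (-2)*(81 - 95)*(-119) = 4 - (-2)*(-14*(-119)) = 4 - (-2)*1666 = 4 - 2*(-1666) = 4 + 3332 = 3336)
S(8)*(C - 237) = -2*(3336 - 237) = -2*3099 = -6198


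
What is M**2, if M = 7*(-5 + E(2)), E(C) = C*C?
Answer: 49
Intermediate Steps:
E(C) = C**2
M = -7 (M = 7*(-5 + 2**2) = 7*(-5 + 4) = 7*(-1) = -7)
M**2 = (-7)**2 = 49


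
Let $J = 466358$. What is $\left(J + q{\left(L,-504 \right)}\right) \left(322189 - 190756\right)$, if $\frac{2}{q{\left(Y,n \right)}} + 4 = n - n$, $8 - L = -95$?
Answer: $\frac{122589530595}{2} \approx 6.1295 \cdot 10^{10}$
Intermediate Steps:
$L = 103$ ($L = 8 - -95 = 8 + 95 = 103$)
$q{\left(Y,n \right)} = - \frac{1}{2}$ ($q{\left(Y,n \right)} = \frac{2}{-4 + \left(n - n\right)} = \frac{2}{-4 + 0} = \frac{2}{-4} = 2 \left(- \frac{1}{4}\right) = - \frac{1}{2}$)
$\left(J + q{\left(L,-504 \right)}\right) \left(322189 - 190756\right) = \left(466358 - \frac{1}{2}\right) \left(322189 - 190756\right) = \frac{932715}{2} \cdot 131433 = \frac{122589530595}{2}$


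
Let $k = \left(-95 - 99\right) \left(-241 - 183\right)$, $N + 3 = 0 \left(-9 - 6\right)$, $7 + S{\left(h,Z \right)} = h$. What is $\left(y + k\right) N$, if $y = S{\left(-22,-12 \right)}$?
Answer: $-246681$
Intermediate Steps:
$S{\left(h,Z \right)} = -7 + h$
$N = -3$ ($N = -3 + 0 \left(-9 - 6\right) = -3 + 0 \left(-15\right) = -3 + 0 = -3$)
$y = -29$ ($y = -7 - 22 = -29$)
$k = 82256$ ($k = \left(-194\right) \left(-424\right) = 82256$)
$\left(y + k\right) N = \left(-29 + 82256\right) \left(-3\right) = 82227 \left(-3\right) = -246681$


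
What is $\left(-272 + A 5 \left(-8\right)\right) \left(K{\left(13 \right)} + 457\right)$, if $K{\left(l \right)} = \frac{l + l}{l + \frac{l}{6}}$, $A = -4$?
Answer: $-51376$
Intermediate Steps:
$K{\left(l \right)} = \frac{12}{7}$ ($K{\left(l \right)} = \frac{2 l}{l + l \frac{1}{6}} = \frac{2 l}{l + \frac{l}{6}} = \frac{2 l}{\frac{7}{6} l} = 2 l \frac{6}{7 l} = \frac{12}{7}$)
$\left(-272 + A 5 \left(-8\right)\right) \left(K{\left(13 \right)} + 457\right) = \left(-272 - 4 \cdot 5 \left(-8\right)\right) \left(\frac{12}{7} + 457\right) = \left(-272 - -160\right) \frac{3211}{7} = \left(-272 + 160\right) \frac{3211}{7} = \left(-112\right) \frac{3211}{7} = -51376$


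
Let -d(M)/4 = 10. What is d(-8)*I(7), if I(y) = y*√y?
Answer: -280*√7 ≈ -740.81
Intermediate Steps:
d(M) = -40 (d(M) = -4*10 = -40)
I(y) = y^(3/2)
d(-8)*I(7) = -280*√7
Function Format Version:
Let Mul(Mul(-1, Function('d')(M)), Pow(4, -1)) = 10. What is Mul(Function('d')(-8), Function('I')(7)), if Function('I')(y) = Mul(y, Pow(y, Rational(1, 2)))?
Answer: Mul(-280, Pow(7, Rational(1, 2))) ≈ -740.81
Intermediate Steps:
Function('d')(M) = -40 (Function('d')(M) = Mul(-4, 10) = -40)
Function('I')(y) = Pow(y, Rational(3, 2))
Mul(Function('d')(-8), Function('I')(7)) = Mul(-40, Pow(7, Rational(3, 2))) = Mul(-40, Mul(7, Pow(7, Rational(1, 2)))) = Mul(-280, Pow(7, Rational(1, 2)))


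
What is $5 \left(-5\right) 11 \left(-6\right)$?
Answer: $1650$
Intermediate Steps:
$5 \left(-5\right) 11 \left(-6\right) = \left(-25\right) 11 \left(-6\right) = \left(-275\right) \left(-6\right) = 1650$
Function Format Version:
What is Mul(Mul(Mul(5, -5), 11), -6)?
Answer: 1650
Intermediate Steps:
Mul(Mul(Mul(5, -5), 11), -6) = Mul(Mul(-25, 11), -6) = Mul(-275, -6) = 1650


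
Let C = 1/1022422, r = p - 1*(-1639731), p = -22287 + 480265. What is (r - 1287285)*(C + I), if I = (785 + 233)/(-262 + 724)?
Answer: 210877604307148/118089741 ≈ 1.7857e+6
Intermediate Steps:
p = 457978
I = 509/231 (I = 1018/462 = (1/462)*1018 = 509/231 ≈ 2.2035)
r = 2097709 (r = 457978 - 1*(-1639731) = 457978 + 1639731 = 2097709)
C = 1/1022422 ≈ 9.7807e-7
(r - 1287285)*(C + I) = (2097709 - 1287285)*(1/1022422 + 509/231) = 810424*(520413029/236179482) = 210877604307148/118089741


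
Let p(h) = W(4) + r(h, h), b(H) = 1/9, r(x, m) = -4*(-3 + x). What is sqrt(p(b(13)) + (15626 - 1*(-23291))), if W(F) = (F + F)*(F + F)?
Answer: sqrt(350933)/3 ≈ 197.47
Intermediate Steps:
r(x, m) = 12 - 4*x
W(F) = 4*F**2 (W(F) = (2*F)*(2*F) = 4*F**2)
b(H) = 1/9
p(h) = 76 - 4*h (p(h) = 4*4**2 + (12 - 4*h) = 4*16 + (12 - 4*h) = 64 + (12 - 4*h) = 76 - 4*h)
sqrt(p(b(13)) + (15626 - 1*(-23291))) = sqrt((76 - 4*1/9) + (15626 - 1*(-23291))) = sqrt((76 - 4/9) + (15626 + 23291)) = sqrt(680/9 + 38917) = sqrt(350933/9) = sqrt(350933)/3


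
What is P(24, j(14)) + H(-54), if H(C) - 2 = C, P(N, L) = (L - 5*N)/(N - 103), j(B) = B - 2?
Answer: -4000/79 ≈ -50.633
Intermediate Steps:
j(B) = -2 + B
P(N, L) = (L - 5*N)/(-103 + N)
H(C) = 2 + C
P(24, j(14)) + H(-54) = ((-2 + 14) - 5*24)/(-103 + 24) + (2 - 54) = (12 - 120)/(-79) - 52 = -1/79*(-108) - 52 = 108/79 - 52 = -4000/79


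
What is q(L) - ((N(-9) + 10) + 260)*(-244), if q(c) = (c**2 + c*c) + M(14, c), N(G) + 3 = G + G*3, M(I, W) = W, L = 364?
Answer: 321720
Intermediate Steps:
N(G) = -3 + 4*G (N(G) = -3 + (G + G*3) = -3 + (G + 3*G) = -3 + 4*G)
q(c) = c + 2*c**2 (q(c) = (c**2 + c*c) + c = (c**2 + c**2) + c = 2*c**2 + c = c + 2*c**2)
q(L) - ((N(-9) + 10) + 260)*(-244) = 364*(1 + 2*364) - (((-3 + 4*(-9)) + 10) + 260)*(-244) = 364*(1 + 728) - (((-3 - 36) + 10) + 260)*(-244) = 364*729 - ((-39 + 10) + 260)*(-244) = 265356 - (-29 + 260)*(-244) = 265356 - 231*(-244) = 265356 - 1*(-56364) = 265356 + 56364 = 321720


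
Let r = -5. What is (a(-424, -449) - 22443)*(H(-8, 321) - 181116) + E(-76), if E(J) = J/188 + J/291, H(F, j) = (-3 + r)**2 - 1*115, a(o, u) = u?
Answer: 56722279673527/13677 ≈ 4.1473e+9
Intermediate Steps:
H(F, j) = -51 (H(F, j) = (-3 - 5)**2 - 1*115 = (-8)**2 - 115 = 64 - 115 = -51)
E(J) = 479*J/54708 (E(J) = J*(1/188) + J*(1/291) = J/188 + J/291 = 479*J/54708)
(a(-424, -449) - 22443)*(H(-8, 321) - 181116) + E(-76) = (-449 - 22443)*(-51 - 181116) + (479/54708)*(-76) = -22892*(-181167) - 9101/13677 = 4147274964 - 9101/13677 = 56722279673527/13677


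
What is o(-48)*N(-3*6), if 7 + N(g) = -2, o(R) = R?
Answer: 432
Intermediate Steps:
N(g) = -9 (N(g) = -7 - 2 = -9)
o(-48)*N(-3*6) = -48*(-9) = 432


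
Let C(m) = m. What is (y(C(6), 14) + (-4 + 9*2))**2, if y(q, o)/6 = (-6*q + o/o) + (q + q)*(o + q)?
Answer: 1547536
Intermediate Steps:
y(q, o) = 6 - 36*q + 12*q*(o + q) (y(q, o) = 6*((-6*q + o/o) + (q + q)*(o + q)) = 6*((-6*q + 1) + (2*q)*(o + q)) = 6*((1 - 6*q) + 2*q*(o + q)) = 6*(1 - 6*q + 2*q*(o + q)) = 6 - 36*q + 12*q*(o + q))
(y(C(6), 14) + (-4 + 9*2))**2 = ((6 - 36*6 + 12*6**2 + 12*14*6) + (-4 + 9*2))**2 = ((6 - 216 + 12*36 + 1008) + (-4 + 18))**2 = ((6 - 216 + 432 + 1008) + 14)**2 = (1230 + 14)**2 = 1244**2 = 1547536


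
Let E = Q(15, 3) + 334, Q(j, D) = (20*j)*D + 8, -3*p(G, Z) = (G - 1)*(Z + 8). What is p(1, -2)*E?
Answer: 0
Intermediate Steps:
p(G, Z) = -(-1 + G)*(8 + Z)/3 (p(G, Z) = -(G - 1)*(Z + 8)/3 = -(-1 + G)*(8 + Z)/3)
Q(j, D) = 8 + 20*D*j (Q(j, D) = 20*D*j + 8 = 8 + 20*D*j)
E = 1242 (E = (8 + 20*3*15) + 334 = (8 + 900) + 334 = 908 + 334 = 1242)
p(1, -2)*E = (8/3 - 8/3*1 + (⅓)*(-2) - ⅓*1*(-2))*1242 = (8/3 - 8/3 - ⅔ + ⅔)*1242 = 0*1242 = 0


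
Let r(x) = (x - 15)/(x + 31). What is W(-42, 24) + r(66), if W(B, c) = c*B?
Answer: -97725/97 ≈ -1007.5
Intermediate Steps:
r(x) = (-15 + x)/(31 + x)
W(B, c) = B*c
W(-42, 24) + r(66) = -42*24 + (-15 + 66)/(31 + 66) = -1008 + 51/97 = -97725/97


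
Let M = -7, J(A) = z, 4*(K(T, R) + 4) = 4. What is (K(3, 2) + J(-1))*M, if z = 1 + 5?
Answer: -21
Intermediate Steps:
z = 6
K(T, R) = -3 (K(T, R) = -4 + (1/4)*4 = -4 + 1 = -3)
J(A) = 6
(K(3, 2) + J(-1))*M = (-3 + 6)*(-7) = 3*(-7) = -21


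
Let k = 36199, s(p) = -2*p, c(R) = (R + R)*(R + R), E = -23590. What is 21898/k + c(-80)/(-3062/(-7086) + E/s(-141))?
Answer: -77005308528038/250821748831 ≈ -307.01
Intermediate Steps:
c(R) = 4*R**2 (c(R) = (2*R)*(2*R) = 4*R**2)
21898/k + c(-80)/(-3062/(-7086) + E/s(-141)) = 21898/36199 + (4*(-80)**2)/(-3062/(-7086) - 23590/((-2*(-141)))) = 21898*(1/36199) + (4*6400)/(-3062*(-1/7086) - 23590/282) = 21898/36199 + 25600/(1531/3543 - 23590*1/282) = 21898/36199 + 25600/(1531/3543 - 11795/141) = 21898/36199 + 25600/(-13857938/166521) = 21898/36199 + 25600*(-166521/13857938) = 21898/36199 - 2131468800/6928969 = -77005308528038/250821748831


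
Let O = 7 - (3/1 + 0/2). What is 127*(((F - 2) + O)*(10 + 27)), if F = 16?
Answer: 84582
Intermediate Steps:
O = 4 (O = 7 - (3*1 + 0*(½)) = 7 - (3 + 0) = 7 - 1*3 = 7 - 3 = 4)
127*(((F - 2) + O)*(10 + 27)) = 127*(((16 - 2) + 4)*(10 + 27)) = 127*((14 + 4)*37) = 127*(18*37) = 127*666 = 84582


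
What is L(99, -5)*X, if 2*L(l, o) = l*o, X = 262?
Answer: -64845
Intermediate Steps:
L(l, o) = l*o/2 (L(l, o) = (l*o)/2 = l*o/2)
L(99, -5)*X = ((½)*99*(-5))*262 = -495/2*262 = -64845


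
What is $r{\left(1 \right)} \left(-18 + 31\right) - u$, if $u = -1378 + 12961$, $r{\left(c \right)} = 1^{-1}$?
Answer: $-11570$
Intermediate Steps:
$r{\left(c \right)} = 1$
$u = 11583$
$r{\left(1 \right)} \left(-18 + 31\right) - u = 1 \left(-18 + 31\right) - 11583 = 1 \cdot 13 - 11583 = 13 - 11583 = -11570$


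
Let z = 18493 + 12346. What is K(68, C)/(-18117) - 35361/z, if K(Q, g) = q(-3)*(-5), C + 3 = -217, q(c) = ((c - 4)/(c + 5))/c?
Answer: -3842732057/3352260978 ≈ -1.1463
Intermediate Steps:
q(c) = (-4 + c)/(c*(5 + c)) (q(c) = ((-4 + c)/(5 + c))/c = (-4 + c)/(c*(5 + c)))
C = -220 (C = -3 - 217 = -220)
z = 30839
K(Q, g) = -35/6 (K(Q, g) = ((-4 - 3)/((-3)*(5 - 3)))*(-5) = -⅓*(-7)/2*(-5) = -⅓*½*(-7)*(-5) = (7/6)*(-5) = -35/6)
K(68, C)/(-18117) - 35361/z = -35/6/(-18117) - 35361/30839 = -35/6*(-1/18117) - 35361*1/30839 = 35/108702 - 35361/30839 = -3842732057/3352260978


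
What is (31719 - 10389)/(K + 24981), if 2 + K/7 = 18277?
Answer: 10665/76453 ≈ 0.13950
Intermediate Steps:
K = 127925 (K = -14 + 7*18277 = -14 + 127939 = 127925)
(31719 - 10389)/(K + 24981) = (31719 - 10389)/(127925 + 24981) = 21330/152906 = 21330*(1/152906) = 10665/76453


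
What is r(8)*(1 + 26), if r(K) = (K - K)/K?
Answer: 0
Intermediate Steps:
r(K) = 0 (r(K) = 0/K = 0)
r(8)*(1 + 26) = 0*(1 + 26) = 0*27 = 0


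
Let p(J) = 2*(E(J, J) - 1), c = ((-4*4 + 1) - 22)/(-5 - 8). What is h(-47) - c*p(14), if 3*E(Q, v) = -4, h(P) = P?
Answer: -1315/39 ≈ -33.718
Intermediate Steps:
E(Q, v) = -4/3 (E(Q, v) = (1/3)*(-4) = -4/3)
c = 37/13 (c = ((-16 + 1) - 22)/(-13) = (-15 - 22)*(-1/13) = -37*(-1/13) = 37/13 ≈ 2.8462)
p(J) = -14/3 (p(J) = 2*(-4/3 - 1) = 2*(-7/3) = -14/3)
h(-47) - c*p(14) = -47 - 37*(-14)/(13*3) = -47 - 1*(-518/39) = -47 + 518/39 = -1315/39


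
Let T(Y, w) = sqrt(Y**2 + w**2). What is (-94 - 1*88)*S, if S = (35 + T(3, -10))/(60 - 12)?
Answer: -3185/24 - 91*sqrt(109)/24 ≈ -172.29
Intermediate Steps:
S = 35/48 + sqrt(109)/48 (S = (35 + sqrt(3**2 + (-10)**2))/(60 - 12) = (35 + sqrt(9 + 100))/48 = (35 + sqrt(109))*(1/48) = 35/48 + sqrt(109)/48 ≈ 0.94667)
(-94 - 1*88)*S = (-94 - 1*88)*(35/48 + sqrt(109)/48) = (-94 - 88)*(35/48 + sqrt(109)/48) = -182*(35/48 + sqrt(109)/48) = -3185/24 - 91*sqrt(109)/24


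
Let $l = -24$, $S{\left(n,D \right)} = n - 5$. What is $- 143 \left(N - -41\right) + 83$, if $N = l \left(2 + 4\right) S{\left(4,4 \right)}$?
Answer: $-26372$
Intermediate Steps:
$S{\left(n,D \right)} = -5 + n$ ($S{\left(n,D \right)} = n - 5 = -5 + n$)
$N = 144$ ($N = - 24 \left(2 + 4\right) \left(-5 + 4\right) = - 24 \cdot 6 \left(-1\right) = \left(-24\right) \left(-6\right) = 144$)
$- 143 \left(N - -41\right) + 83 = - 143 \left(144 - -41\right) + 83 = - 143 \left(144 + 41\right) + 83 = \left(-143\right) 185 + 83 = -26455 + 83 = -26372$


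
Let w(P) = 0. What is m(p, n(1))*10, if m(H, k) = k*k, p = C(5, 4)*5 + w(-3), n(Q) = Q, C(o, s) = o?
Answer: 10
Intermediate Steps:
p = 25 (p = 5*5 + 0 = 25 + 0 = 25)
m(H, k) = k**2
m(p, n(1))*10 = 1**2*10 = 1*10 = 10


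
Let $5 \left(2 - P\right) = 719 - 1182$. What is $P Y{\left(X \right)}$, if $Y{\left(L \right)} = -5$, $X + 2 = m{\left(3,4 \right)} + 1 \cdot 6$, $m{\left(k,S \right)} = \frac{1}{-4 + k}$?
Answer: $-473$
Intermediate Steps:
$X = 3$ ($X = -2 + \left(\frac{1}{-4 + 3} + 1 \cdot 6\right) = -2 + \left(\frac{1}{-1} + 6\right) = -2 + \left(-1 + 6\right) = -2 + 5 = 3$)
$P = \frac{473}{5}$ ($P = 2 - \frac{719 - 1182}{5} = 2 - - \frac{463}{5} = 2 + \frac{463}{5} = \frac{473}{5} \approx 94.6$)
$P Y{\left(X \right)} = \frac{473}{5} \left(-5\right) = -473$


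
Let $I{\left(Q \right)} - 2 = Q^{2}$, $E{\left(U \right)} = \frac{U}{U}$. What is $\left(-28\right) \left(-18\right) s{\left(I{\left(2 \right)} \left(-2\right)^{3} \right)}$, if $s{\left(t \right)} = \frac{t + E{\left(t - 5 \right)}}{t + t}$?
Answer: $\frac{987}{4} \approx 246.75$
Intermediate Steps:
$E{\left(U \right)} = 1$
$I{\left(Q \right)} = 2 + Q^{2}$
$s{\left(t \right)} = \frac{1 + t}{2 t}$ ($s{\left(t \right)} = \frac{t + 1}{t + t} = \frac{1 + t}{2 t}$)
$\left(-28\right) \left(-18\right) s{\left(I{\left(2 \right)} \left(-2\right)^{3} \right)} = \left(-28\right) \left(-18\right) \frac{1 + \left(2 + 2^{2}\right) \left(-2\right)^{3}}{2 \left(2 + 2^{2}\right) \left(-2\right)^{3}} = 504 \frac{1 + \left(2 + 4\right) \left(-8\right)}{2 \left(2 + 4\right) \left(-8\right)} = 504 \frac{1 + 6 \left(-8\right)}{2 \cdot 6 \left(-8\right)} = 504 \frac{1 - 48}{2 \left(-48\right)} = 504 \cdot \frac{1}{2} \left(- \frac{1}{48}\right) \left(-47\right) = 504 \cdot \frac{47}{96} = \frac{987}{4}$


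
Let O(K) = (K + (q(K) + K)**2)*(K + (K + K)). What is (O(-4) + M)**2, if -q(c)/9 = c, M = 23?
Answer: 149255089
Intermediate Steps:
q(c) = -9*c
O(K) = 3*K*(K + 64*K**2) (O(K) = (K + (-9*K + K)**2)*(K + (K + K)) = (K + (-8*K)**2)*(K + 2*K) = (K + 64*K**2)*(3*K) = 3*K*(K + 64*K**2))
(O(-4) + M)**2 = ((-4)**2*(3 + 192*(-4)) + 23)**2 = (16*(3 - 768) + 23)**2 = (16*(-765) + 23)**2 = (-12240 + 23)**2 = (-12217)**2 = 149255089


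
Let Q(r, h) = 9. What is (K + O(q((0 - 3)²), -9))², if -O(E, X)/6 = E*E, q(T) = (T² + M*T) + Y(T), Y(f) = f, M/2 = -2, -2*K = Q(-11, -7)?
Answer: 1225070001/4 ≈ 3.0627e+8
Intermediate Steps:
K = -9/2 (K = -½*9 = -9/2 ≈ -4.5000)
M = -4 (M = 2*(-2) = -4)
q(T) = T² - 3*T (q(T) = (T² - 4*T) + T = T² - 3*T)
O(E, X) = -6*E² (O(E, X) = -6*E*E = -6*E²)
(K + O(q((0 - 3)²), -9))² = (-9/2 - 6*(0 - 3)⁴*(-3 + (0 - 3)²)²)² = (-9/2 - 6*81*(-3 + (-3)²)²)² = (-9/2 - 6*81*(-3 + 9)²)² = (-9/2 - 6*(9*6)²)² = (-9/2 - 6*54²)² = (-9/2 - 6*2916)² = (-9/2 - 17496)² = (-35001/2)² = 1225070001/4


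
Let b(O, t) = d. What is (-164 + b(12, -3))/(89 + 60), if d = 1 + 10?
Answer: -153/149 ≈ -1.0268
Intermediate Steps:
d = 11
b(O, t) = 11
(-164 + b(12, -3))/(89 + 60) = (-164 + 11)/(89 + 60) = -153/149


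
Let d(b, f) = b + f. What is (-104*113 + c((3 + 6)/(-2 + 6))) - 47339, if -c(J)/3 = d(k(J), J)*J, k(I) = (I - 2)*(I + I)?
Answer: -1891641/32 ≈ -59114.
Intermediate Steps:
k(I) = 2*I*(-2 + I) (k(I) = (-2 + I)*(2*I) = 2*I*(-2 + I))
c(J) = -3*J*(J + 2*J*(-2 + J)) (c(J) = -3*(2*J*(-2 + J) + J)*J = -3*(J + 2*J*(-2 + J))*J = -3*J*(J + 2*J*(-2 + J)))
(-104*113 + c((3 + 6)/(-2 + 6))) - 47339 = (-104*113 + ((3 + 6)/(-2 + 6))²*(9 - 6*(3 + 6)/(-2 + 6))) - 47339 = (-11752 + (9/4)²*(9 - 54/4)) - 47339 = (-11752 + (9*(¼))²*(9 - 54/4)) - 47339 = (-11752 + (9/4)²*(9 - 6*9/4)) - 47339 = (-11752 + 81*(9 - 27/2)/16) - 47339 = (-11752 + (81/16)*(-9/2)) - 47339 = (-11752 - 729/32) - 47339 = -376793/32 - 47339 = -1891641/32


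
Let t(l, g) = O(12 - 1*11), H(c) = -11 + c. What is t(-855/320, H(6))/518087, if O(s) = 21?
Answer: 21/518087 ≈ 4.0534e-5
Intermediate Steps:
t(l, g) = 21
t(-855/320, H(6))/518087 = 21/518087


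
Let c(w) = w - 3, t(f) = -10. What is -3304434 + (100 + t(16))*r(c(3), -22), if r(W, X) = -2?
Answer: -3304614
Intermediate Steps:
c(w) = -3 + w
-3304434 + (100 + t(16))*r(c(3), -22) = -3304434 + (100 - 10)*(-2) = -3304434 + 90*(-2) = -3304434 - 180 = -3304614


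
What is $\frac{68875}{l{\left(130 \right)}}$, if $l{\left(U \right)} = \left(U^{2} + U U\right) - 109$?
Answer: $\frac{68875}{33691} \approx 2.0443$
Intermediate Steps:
$l{\left(U \right)} = -109 + 2 U^{2}$ ($l{\left(U \right)} = \left(U^{2} + U^{2}\right) - 109 = 2 U^{2} - 109 = -109 + 2 U^{2}$)
$\frac{68875}{l{\left(130 \right)}} = \frac{68875}{-109 + 2 \cdot 130^{2}} = \frac{68875}{-109 + 2 \cdot 16900} = \frac{68875}{-109 + 33800} = \frac{68875}{33691}$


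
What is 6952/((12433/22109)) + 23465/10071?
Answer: 1548222245873/125212743 ≈ 12365.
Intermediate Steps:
6952/((12433/22109)) + 23465/10071 = 6952/((12433*(1/22109))) + 23465*(1/10071) = 6952/(12433/22109) + 23465/10071 = 6952*(22109/12433) + 23465/10071 = 153701768/12433 + 23465/10071 = 1548222245873/125212743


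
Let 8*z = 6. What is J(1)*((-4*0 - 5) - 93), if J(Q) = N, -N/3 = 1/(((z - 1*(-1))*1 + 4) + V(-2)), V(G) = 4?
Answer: 392/13 ≈ 30.154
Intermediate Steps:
z = ¾ (z = (⅛)*6 = ¾ ≈ 0.75000)
N = -4/13 (N = -3/(((¾ - 1*(-1))*1 + 4) + 4) = -3/(((¾ + 1)*1 + 4) + 4) = -3/(((7/4)*1 + 4) + 4) = -3/((7/4 + 4) + 4) = -3/(23/4 + 4) = -3/39/4 = -3*4/39 = -4/13 ≈ -0.30769)
J(Q) = -4/13
J(1)*((-4*0 - 5) - 93) = -4*((-4*0 - 5) - 93)/13 = -4*((0 - 5) - 93)/13 = -4*(-5 - 93)/13 = -4/13*(-98) = 392/13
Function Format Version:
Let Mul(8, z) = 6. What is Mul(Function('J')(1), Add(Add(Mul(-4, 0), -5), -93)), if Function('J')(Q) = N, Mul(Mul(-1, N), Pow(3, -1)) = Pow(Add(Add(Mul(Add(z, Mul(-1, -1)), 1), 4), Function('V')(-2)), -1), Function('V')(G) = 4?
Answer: Rational(392, 13) ≈ 30.154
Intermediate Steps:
z = Rational(3, 4) (z = Mul(Rational(1, 8), 6) = Rational(3, 4) ≈ 0.75000)
N = Rational(-4, 13) (N = Mul(-3, Pow(Add(Add(Mul(Add(Rational(3, 4), Mul(-1, -1)), 1), 4), 4), -1)) = Mul(-3, Pow(Add(Add(Mul(Add(Rational(3, 4), 1), 1), 4), 4), -1)) = Mul(-3, Pow(Add(Add(Mul(Rational(7, 4), 1), 4), 4), -1)) = Mul(-3, Pow(Add(Add(Rational(7, 4), 4), 4), -1)) = Mul(-3, Pow(Add(Rational(23, 4), 4), -1)) = Mul(-3, Pow(Rational(39, 4), -1)) = Mul(-3, Rational(4, 39)) = Rational(-4, 13) ≈ -0.30769)
Function('J')(Q) = Rational(-4, 13)
Mul(Function('J')(1), Add(Add(Mul(-4, 0), -5), -93)) = Mul(Rational(-4, 13), Add(Add(Mul(-4, 0), -5), -93)) = Mul(Rational(-4, 13), Add(Add(0, -5), -93)) = Mul(Rational(-4, 13), Add(-5, -93)) = Mul(Rational(-4, 13), -98) = Rational(392, 13)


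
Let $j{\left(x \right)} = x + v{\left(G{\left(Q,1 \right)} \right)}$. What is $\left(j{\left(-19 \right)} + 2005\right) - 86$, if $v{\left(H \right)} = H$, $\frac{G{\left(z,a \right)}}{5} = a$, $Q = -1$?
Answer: $1905$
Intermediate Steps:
$G{\left(z,a \right)} = 5 a$
$j{\left(x \right)} = 5 + x$ ($j{\left(x \right)} = x + 5 \cdot 1 = x + 5 = 5 + x$)
$\left(j{\left(-19 \right)} + 2005\right) - 86 = \left(\left(5 - 19\right) + 2005\right) - 86 = \left(-14 + 2005\right) - 86 = 1991 - 86 = 1905$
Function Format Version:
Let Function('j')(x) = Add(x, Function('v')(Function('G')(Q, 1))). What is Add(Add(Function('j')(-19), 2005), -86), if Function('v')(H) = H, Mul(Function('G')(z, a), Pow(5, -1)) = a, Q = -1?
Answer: 1905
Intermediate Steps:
Function('G')(z, a) = Mul(5, a)
Function('j')(x) = Add(5, x) (Function('j')(x) = Add(x, Mul(5, 1)) = Add(x, 5) = Add(5, x))
Add(Add(Function('j')(-19), 2005), -86) = Add(Add(Add(5, -19), 2005), -86) = Add(Add(-14, 2005), -86) = Add(1991, -86) = 1905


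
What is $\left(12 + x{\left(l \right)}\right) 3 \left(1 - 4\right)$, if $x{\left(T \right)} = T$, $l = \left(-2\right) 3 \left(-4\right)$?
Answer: $-324$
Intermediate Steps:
$l = 24$ ($l = \left(-6\right) \left(-4\right) = 24$)
$\left(12 + x{\left(l \right)}\right) 3 \left(1 - 4\right) = \left(12 + 24\right) 3 \left(1 - 4\right) = 36 \cdot 3 \left(1 - 4\right) = 36 \cdot 3 \left(-3\right) = 36 \left(-9\right) = -324$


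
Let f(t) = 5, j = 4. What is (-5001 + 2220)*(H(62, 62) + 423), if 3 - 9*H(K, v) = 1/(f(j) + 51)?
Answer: -65927931/56 ≈ -1.1773e+6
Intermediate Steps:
H(K, v) = 167/504 (H(K, v) = ⅓ - 1/(9*(5 + 51)) = ⅓ - ⅑/56 = ⅓ - ⅑*1/56 = ⅓ - 1/504 = 167/504)
(-5001 + 2220)*(H(62, 62) + 423) = (-5001 + 2220)*(167/504 + 423) = -2781*213359/504 = -65927931/56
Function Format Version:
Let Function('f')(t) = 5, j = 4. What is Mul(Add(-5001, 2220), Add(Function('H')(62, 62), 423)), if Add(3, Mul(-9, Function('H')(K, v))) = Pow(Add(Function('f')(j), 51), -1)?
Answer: Rational(-65927931, 56) ≈ -1.1773e+6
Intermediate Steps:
Function('H')(K, v) = Rational(167, 504) (Function('H')(K, v) = Add(Rational(1, 3), Mul(Rational(-1, 9), Pow(Add(5, 51), -1))) = Add(Rational(1, 3), Mul(Rational(-1, 9), Pow(56, -1))) = Add(Rational(1, 3), Mul(Rational(-1, 9), Rational(1, 56))) = Add(Rational(1, 3), Rational(-1, 504)) = Rational(167, 504))
Mul(Add(-5001, 2220), Add(Function('H')(62, 62), 423)) = Mul(Add(-5001, 2220), Add(Rational(167, 504), 423)) = Mul(-2781, Rational(213359, 504)) = Rational(-65927931, 56)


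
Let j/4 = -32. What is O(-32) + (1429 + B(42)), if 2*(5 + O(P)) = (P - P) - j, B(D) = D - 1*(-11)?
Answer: 1541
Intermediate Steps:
B(D) = 11 + D (B(D) = D + 11 = 11 + D)
j = -128 (j = 4*(-32) = -128)
O(P) = 59 (O(P) = -5 + ((P - P) - 1*(-128))/2 = -5 + (0 + 128)/2 = -5 + (½)*128 = -5 + 64 = 59)
O(-32) + (1429 + B(42)) = 59 + (1429 + (11 + 42)) = 59 + (1429 + 53) = 59 + 1482 = 1541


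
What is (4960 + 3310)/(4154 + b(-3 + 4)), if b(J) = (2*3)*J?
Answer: 827/416 ≈ 1.9880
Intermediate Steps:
b(J) = 6*J
(4960 + 3310)/(4154 + b(-3 + 4)) = (4960 + 3310)/(4154 + 6*(-3 + 4)) = 8270/(4154 + 6*1) = 8270/(4154 + 6) = 8270/4160 = 8270*(1/4160) = 827/416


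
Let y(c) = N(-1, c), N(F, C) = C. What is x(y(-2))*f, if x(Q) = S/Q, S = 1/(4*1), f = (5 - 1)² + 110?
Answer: -63/4 ≈ -15.750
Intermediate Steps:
y(c) = c
f = 126 (f = 4² + 110 = 16 + 110 = 126)
S = ¼ (S = 1/4 = ¼ ≈ 0.25000)
x(Q) = 1/(4*Q)
x(y(-2))*f = ((¼)/(-2))*126 = ((¼)*(-½))*126 = -⅛*126 = -63/4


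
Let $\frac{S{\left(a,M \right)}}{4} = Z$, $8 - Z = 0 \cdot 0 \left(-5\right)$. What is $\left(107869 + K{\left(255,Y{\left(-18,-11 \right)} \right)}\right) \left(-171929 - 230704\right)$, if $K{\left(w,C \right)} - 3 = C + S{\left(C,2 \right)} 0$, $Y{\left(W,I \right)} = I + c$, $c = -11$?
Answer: $-43423969050$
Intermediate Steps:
$Z = 8$ ($Z = 8 - 0 \cdot 0 \left(-5\right) = 8 - 0 \left(-5\right) = 8 - 0 = 8 + 0 = 8$)
$S{\left(a,M \right)} = 32$ ($S{\left(a,M \right)} = 4 \cdot 8 = 32$)
$Y{\left(W,I \right)} = -11 + I$ ($Y{\left(W,I \right)} = I - 11 = -11 + I$)
$K{\left(w,C \right)} = 3 + C$ ($K{\left(w,C \right)} = 3 + \left(C + 32 \cdot 0\right) = 3 + \left(C + 0\right) = 3 + C$)
$\left(107869 + K{\left(255,Y{\left(-18,-11 \right)} \right)}\right) \left(-171929 - 230704\right) = \left(107869 + \left(3 - 22\right)\right) \left(-171929 - 230704\right) = \left(107869 + \left(3 - 22\right)\right) \left(-402633\right) = \left(107869 - 19\right) \left(-402633\right) = 107850 \left(-402633\right) = -43423969050$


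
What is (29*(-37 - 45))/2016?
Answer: -1189/1008 ≈ -1.1796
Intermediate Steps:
(29*(-37 - 45))/2016 = (29*(-82))*(1/2016) = -2378*1/2016 = -1189/1008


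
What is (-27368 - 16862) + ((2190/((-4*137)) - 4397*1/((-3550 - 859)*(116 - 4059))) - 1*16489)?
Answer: -289248179364165/4763404238 ≈ -60723.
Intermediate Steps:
(-27368 - 16862) + ((2190/((-4*137)) - 4397*1/((-3550 - 859)*(116 - 4059))) - 1*16489) = -44230 + ((2190/(-548) - 4397/((-3943*(-4409)))) - 16489) = -44230 + ((2190*(-1/548) - 4397/17384687) - 16489) = -44230 + ((-1095/274 - 4397*1/17384687) - 16489) = -44230 + ((-1095/274 - 4397/17384687) - 16489) = -44230 + (-19037437043/4763404238 - 16489) = -44230 - 78562809917425/4763404238 = -289248179364165/4763404238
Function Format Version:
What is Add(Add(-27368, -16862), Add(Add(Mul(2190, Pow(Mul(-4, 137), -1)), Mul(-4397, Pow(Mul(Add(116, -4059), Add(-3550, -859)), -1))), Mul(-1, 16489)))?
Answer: Rational(-289248179364165, 4763404238) ≈ -60723.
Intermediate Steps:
Add(Add(-27368, -16862), Add(Add(Mul(2190, Pow(Mul(-4, 137), -1)), Mul(-4397, Pow(Mul(Add(116, -4059), Add(-3550, -859)), -1))), Mul(-1, 16489))) = Add(-44230, Add(Add(Mul(2190, Pow(-548, -1)), Mul(-4397, Pow(Mul(-3943, -4409), -1))), -16489)) = Add(-44230, Add(Add(Mul(2190, Rational(-1, 548)), Mul(-4397, Pow(17384687, -1))), -16489)) = Add(-44230, Add(Add(Rational(-1095, 274), Mul(-4397, Rational(1, 17384687))), -16489)) = Add(-44230, Add(Add(Rational(-1095, 274), Rational(-4397, 17384687)), -16489)) = Add(-44230, Add(Rational(-19037437043, 4763404238), -16489)) = Add(-44230, Rational(-78562809917425, 4763404238)) = Rational(-289248179364165, 4763404238)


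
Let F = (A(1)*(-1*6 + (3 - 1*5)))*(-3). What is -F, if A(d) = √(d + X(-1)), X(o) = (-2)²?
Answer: -24*√5 ≈ -53.666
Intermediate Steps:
X(o) = 4
A(d) = √(4 + d) (A(d) = √(d + 4) = √(4 + d))
F = 24*√5 (F = (√(4 + 1)*(-1*6 + (3 - 1*5)))*(-3) = (√5*(-6 + (3 - 5)))*(-3) = (√5*(-6 - 2))*(-3) = (√5*(-8))*(-3) = -8*√5*(-3) = 24*√5 ≈ 53.666)
-F = -24*√5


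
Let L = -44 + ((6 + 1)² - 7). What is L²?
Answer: 4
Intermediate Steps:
L = -2 (L = -44 + (7² - 7) = -44 + (49 - 7) = -44 + 42 = -2)
L² = (-2)² = 4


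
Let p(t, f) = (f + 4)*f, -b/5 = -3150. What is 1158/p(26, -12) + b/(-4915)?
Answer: 139319/15728 ≈ 8.8580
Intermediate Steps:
b = 15750 (b = -5*(-3150) = 15750)
p(t, f) = f*(4 + f) (p(t, f) = (4 + f)*f = f*(4 + f))
1158/p(26, -12) + b/(-4915) = 1158/((-12*(4 - 12))) + 15750/(-4915) = 1158/((-12*(-8))) + 15750*(-1/4915) = 1158/96 - 3150/983 = 1158*(1/96) - 3150/983 = 193/16 - 3150/983 = 139319/15728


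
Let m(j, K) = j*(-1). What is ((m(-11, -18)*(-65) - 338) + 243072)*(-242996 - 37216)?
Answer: -67816628028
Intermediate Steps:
m(j, K) = -j
((m(-11, -18)*(-65) - 338) + 243072)*(-242996 - 37216) = ((-1*(-11)*(-65) - 338) + 243072)*(-242996 - 37216) = ((11*(-65) - 338) + 243072)*(-280212) = ((-715 - 338) + 243072)*(-280212) = (-1053 + 243072)*(-280212) = 242019*(-280212) = -67816628028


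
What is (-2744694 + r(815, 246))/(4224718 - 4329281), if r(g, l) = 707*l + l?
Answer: 2570526/104563 ≈ 24.584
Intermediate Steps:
r(g, l) = 708*l
(-2744694 + r(815, 246))/(4224718 - 4329281) = (-2744694 + 708*246)/(4224718 - 4329281) = (-2744694 + 174168)/(-104563) = -2570526*(-1/104563) = 2570526/104563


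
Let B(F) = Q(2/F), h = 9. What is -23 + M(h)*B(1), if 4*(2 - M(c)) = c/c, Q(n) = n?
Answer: -39/2 ≈ -19.500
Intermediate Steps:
M(c) = 7/4 (M(c) = 2 - c/(4*c) = 2 - ¼*1 = 2 - ¼ = 7/4)
B(F) = 2/F
-23 + M(h)*B(1) = -23 + 7*(2/1)/4 = -23 + 7*(2*1)/4 = -23 + (7/4)*2 = -23 + 7/2 = -39/2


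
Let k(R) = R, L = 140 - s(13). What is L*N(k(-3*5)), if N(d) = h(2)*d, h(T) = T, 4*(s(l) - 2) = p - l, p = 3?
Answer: -4215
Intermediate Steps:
s(l) = 11/4 - l/4 (s(l) = 2 + (3 - l)/4 = 2 + (3/4 - l/4) = 11/4 - l/4)
L = 281/2 (L = 140 - (11/4 - 1/4*13) = 140 - (11/4 - 13/4) = 140 - 1*(-1/2) = 140 + 1/2 = 281/2 ≈ 140.50)
N(d) = 2*d
L*N(k(-3*5)) = 281*(2*(-3*5))/2 = 281*(2*(-15))/2 = (281/2)*(-30) = -4215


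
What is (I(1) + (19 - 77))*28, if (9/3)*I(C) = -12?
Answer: -1736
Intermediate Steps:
I(C) = -4 (I(C) = (1/3)*(-12) = -4)
(I(1) + (19 - 77))*28 = (-4 + (19 - 77))*28 = (-4 - 58)*28 = -62*28 = -1736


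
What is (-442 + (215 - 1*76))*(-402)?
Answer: 121806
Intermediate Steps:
(-442 + (215 - 1*76))*(-402) = (-442 + (215 - 76))*(-402) = (-442 + 139)*(-402) = -303*(-402) = 121806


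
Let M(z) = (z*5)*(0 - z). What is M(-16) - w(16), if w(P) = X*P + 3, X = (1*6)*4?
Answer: -1667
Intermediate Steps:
X = 24 (X = 6*4 = 24)
w(P) = 3 + 24*P (w(P) = 24*P + 3 = 3 + 24*P)
M(z) = -5*z² (M(z) = (5*z)*(-z) = -5*z²)
M(-16) - w(16) = -5*(-16)² - (3 + 24*16) = -5*256 - (3 + 384) = -1280 - 1*387 = -1280 - 387 = -1667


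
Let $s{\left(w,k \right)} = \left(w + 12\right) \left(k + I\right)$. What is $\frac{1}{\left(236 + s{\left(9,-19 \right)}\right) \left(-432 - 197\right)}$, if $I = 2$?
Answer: $\frac{1}{76109} \approx 1.3139 \cdot 10^{-5}$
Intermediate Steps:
$s{\left(w,k \right)} = \left(2 + k\right) \left(12 + w\right)$ ($s{\left(w,k \right)} = \left(w + 12\right) \left(k + 2\right) = \left(12 + w\right) \left(2 + k\right) = \left(2 + k\right) \left(12 + w\right)$)
$\frac{1}{\left(236 + s{\left(9,-19 \right)}\right) \left(-432 - 197\right)} = \frac{1}{\left(236 + \left(24 + 2 \cdot 9 + 12 \left(-19\right) - 171\right)\right) \left(-432 - 197\right)} = \frac{1}{\left(236 + \left(24 + 18 - 228 - 171\right)\right) \left(-629\right)} = \frac{1}{\left(236 - 357\right) \left(-629\right)} = \frac{1}{\left(-121\right) \left(-629\right)} = \frac{1}{76109}$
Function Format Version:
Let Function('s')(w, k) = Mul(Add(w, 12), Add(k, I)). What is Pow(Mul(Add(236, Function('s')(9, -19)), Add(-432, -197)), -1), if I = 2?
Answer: Rational(1, 76109) ≈ 1.3139e-5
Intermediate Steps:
Function('s')(w, k) = Mul(Add(2, k), Add(12, w)) (Function('s')(w, k) = Mul(Add(w, 12), Add(k, 2)) = Mul(Add(12, w), Add(2, k)) = Mul(Add(2, k), Add(12, w)))
Pow(Mul(Add(236, Function('s')(9, -19)), Add(-432, -197)), -1) = Pow(Mul(Add(236, Add(24, Mul(2, 9), Mul(12, -19), Mul(-19, 9))), Add(-432, -197)), -1) = Pow(Mul(Add(236, Add(24, 18, -228, -171)), -629), -1) = Pow(Mul(Add(236, -357), -629), -1) = Pow(Mul(-121, -629), -1) = Pow(76109, -1) = Rational(1, 76109)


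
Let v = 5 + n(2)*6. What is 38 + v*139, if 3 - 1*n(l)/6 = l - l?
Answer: 15745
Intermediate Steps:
n(l) = 18 (n(l) = 18 - 6*(l - l) = 18 - 6*0 = 18 + 0 = 18)
v = 113 (v = 5 + 18*6 = 5 + 108 = 113)
38 + v*139 = 38 + 113*139 = 38 + 15707 = 15745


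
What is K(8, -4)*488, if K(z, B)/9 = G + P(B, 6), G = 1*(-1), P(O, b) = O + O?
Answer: -39528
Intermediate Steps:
P(O, b) = 2*O
G = -1
K(z, B) = -9 + 18*B (K(z, B) = 9*(-1 + 2*B) = -9 + 18*B)
K(8, -4)*488 = (-9 + 18*(-4))*488 = (-9 - 72)*488 = -81*488 = -39528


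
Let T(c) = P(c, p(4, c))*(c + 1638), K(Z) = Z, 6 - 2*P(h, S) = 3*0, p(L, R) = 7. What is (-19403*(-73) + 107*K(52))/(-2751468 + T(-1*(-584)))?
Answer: -1421983/2744802 ≈ -0.51806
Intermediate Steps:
P(h, S) = 3 (P(h, S) = 3 - 3*0/2 = 3 - ½*0 = 3 + 0 = 3)
T(c) = 4914 + 3*c (T(c) = 3*(c + 1638) = 3*(1638 + c) = 4914 + 3*c)
(-19403*(-73) + 107*K(52))/(-2751468 + T(-1*(-584))) = (-19403*(-73) + 107*52)/(-2751468 + (4914 + 3*(-1*(-584)))) = (1416419 + 5564)/(-2751468 + (4914 + 3*584)) = 1421983/(-2751468 + (4914 + 1752)) = 1421983/(-2751468 + 6666) = 1421983/(-2744802) = 1421983*(-1/2744802) = -1421983/2744802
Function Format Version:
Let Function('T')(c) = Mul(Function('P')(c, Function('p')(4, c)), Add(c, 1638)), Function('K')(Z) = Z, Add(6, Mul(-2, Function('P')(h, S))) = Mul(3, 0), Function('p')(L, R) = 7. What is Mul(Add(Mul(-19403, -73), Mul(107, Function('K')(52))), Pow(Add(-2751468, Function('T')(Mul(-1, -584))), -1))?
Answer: Rational(-1421983, 2744802) ≈ -0.51806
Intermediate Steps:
Function('P')(h, S) = 3 (Function('P')(h, S) = Add(3, Mul(Rational(-1, 2), Mul(3, 0))) = Add(3, Mul(Rational(-1, 2), 0)) = Add(3, 0) = 3)
Function('T')(c) = Add(4914, Mul(3, c)) (Function('T')(c) = Mul(3, Add(c, 1638)) = Mul(3, Add(1638, c)) = Add(4914, Mul(3, c)))
Mul(Add(Mul(-19403, -73), Mul(107, Function('K')(52))), Pow(Add(-2751468, Function('T')(Mul(-1, -584))), -1)) = Mul(Add(Mul(-19403, -73), Mul(107, 52)), Pow(Add(-2751468, Add(4914, Mul(3, Mul(-1, -584)))), -1)) = Mul(Add(1416419, 5564), Pow(Add(-2751468, Add(4914, Mul(3, 584))), -1)) = Mul(1421983, Pow(Add(-2751468, Add(4914, 1752)), -1)) = Mul(1421983, Pow(Add(-2751468, 6666), -1)) = Mul(1421983, Pow(-2744802, -1)) = Mul(1421983, Rational(-1, 2744802)) = Rational(-1421983, 2744802)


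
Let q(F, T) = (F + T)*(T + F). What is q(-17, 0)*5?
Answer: 1445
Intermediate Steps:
q(F, T) = (F + T)² (q(F, T) = (F + T)*(F + T) = (F + T)²)
q(-17, 0)*5 = (-17 + 0)²*5 = (-17)²*5 = 289*5 = 1445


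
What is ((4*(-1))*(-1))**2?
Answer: 16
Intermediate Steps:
((4*(-1))*(-1))**2 = (-4*(-1))**2 = 4**2 = 16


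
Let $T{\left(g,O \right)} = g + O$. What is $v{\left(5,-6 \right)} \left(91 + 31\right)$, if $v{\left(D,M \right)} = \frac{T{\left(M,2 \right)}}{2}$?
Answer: $-244$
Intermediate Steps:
$T{\left(g,O \right)} = O + g$
$v{\left(D,M \right)} = 1 + \frac{M}{2}$ ($v{\left(D,M \right)} = \frac{2 + M}{2} = \left(2 + M\right) \frac{1}{2} = 1 + \frac{M}{2}$)
$v{\left(5,-6 \right)} \left(91 + 31\right) = \left(1 + \frac{1}{2} \left(-6\right)\right) \left(91 + 31\right) = \left(1 - 3\right) 122 = \left(-2\right) 122 = -244$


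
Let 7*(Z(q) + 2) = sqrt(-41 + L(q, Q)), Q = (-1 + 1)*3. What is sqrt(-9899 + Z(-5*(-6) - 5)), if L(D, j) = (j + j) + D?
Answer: sqrt(-485149 + 28*I)/7 ≈ 0.0028714 + 99.504*I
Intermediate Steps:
Q = 0 (Q = 0*3 = 0)
L(D, j) = D + 2*j (L(D, j) = 2*j + D = D + 2*j)
Z(q) = -2 + sqrt(-41 + q)/7 (Z(q) = -2 + sqrt(-41 + (q + 2*0))/7 = -2 + sqrt(-41 + (q + 0))/7 = -2 + sqrt(-41 + q)/7)
sqrt(-9899 + Z(-5*(-6) - 5)) = sqrt(-9899 + (-2 + sqrt(-41 + (-5*(-6) - 5))/7)) = sqrt(-9899 + (-2 + sqrt(-41 + (30 - 5))/7)) = sqrt(-9899 + (-2 + sqrt(-41 + 25)/7)) = sqrt(-9899 + (-2 + sqrt(-16)/7)) = sqrt(-9899 + (-2 + (4*I)/7)) = sqrt(-9899 + (-2 + 4*I/7)) = sqrt(-9901 + 4*I/7)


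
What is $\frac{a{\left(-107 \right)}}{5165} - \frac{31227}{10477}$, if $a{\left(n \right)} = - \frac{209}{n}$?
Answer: $- \frac{17255567992}{5790166435} \approx -2.9802$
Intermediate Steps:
$\frac{a{\left(-107 \right)}}{5165} - \frac{31227}{10477} = \frac{\left(-209\right) \frac{1}{-107}}{5165} - \frac{31227}{10477} = \left(-209\right) \left(- \frac{1}{107}\right) \frac{1}{5165} - \frac{31227}{10477} = \frac{209}{107} \cdot \frac{1}{5165} - \frac{31227}{10477} = \frac{209}{552655} - \frac{31227}{10477} = - \frac{17255567992}{5790166435}$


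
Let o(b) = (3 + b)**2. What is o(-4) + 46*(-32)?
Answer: -1471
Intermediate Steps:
o(-4) + 46*(-32) = (3 - 4)**2 + 46*(-32) = (-1)**2 - 1472 = 1 - 1472 = -1471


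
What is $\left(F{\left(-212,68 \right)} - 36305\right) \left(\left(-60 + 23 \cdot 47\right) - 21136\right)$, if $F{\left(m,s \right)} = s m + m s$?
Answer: $1310230755$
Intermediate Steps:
$F{\left(m,s \right)} = 2 m s$ ($F{\left(m,s \right)} = m s + m s = 2 m s$)
$\left(F{\left(-212,68 \right)} - 36305\right) \left(\left(-60 + 23 \cdot 47\right) - 21136\right) = \left(2 \left(-212\right) 68 - 36305\right) \left(\left(-60 + 23 \cdot 47\right) - 21136\right) = \left(-28832 - 36305\right) \left(\left(-60 + 1081\right) - 21136\right) = - 65137 \left(1021 - 21136\right) = \left(-65137\right) \left(-20115\right) = 1310230755$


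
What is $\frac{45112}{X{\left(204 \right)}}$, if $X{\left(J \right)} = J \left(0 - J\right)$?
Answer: $- \frac{5639}{5202} \approx -1.084$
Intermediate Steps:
$X{\left(J \right)} = - J^{2}$ ($X{\left(J \right)} = J \left(- J\right) = - J^{2}$)
$\frac{45112}{X{\left(204 \right)}} = \frac{45112}{\left(-1\right) 204^{2}} = \frac{45112}{\left(-1\right) 41616} = \frac{45112}{-41616} = 45112 \left(- \frac{1}{41616}\right) = - \frac{5639}{5202}$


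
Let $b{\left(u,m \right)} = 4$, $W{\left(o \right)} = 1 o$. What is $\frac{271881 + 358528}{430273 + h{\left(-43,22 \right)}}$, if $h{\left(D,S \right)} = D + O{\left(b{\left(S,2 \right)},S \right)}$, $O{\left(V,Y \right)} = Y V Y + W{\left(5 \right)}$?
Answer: $\frac{630409}{432171} \approx 1.4587$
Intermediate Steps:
$W{\left(o \right)} = o$
$O{\left(V,Y \right)} = 5 + V Y^{2}$ ($O{\left(V,Y \right)} = Y V Y + 5 = V Y Y + 5 = V Y^{2} + 5 = 5 + V Y^{2}$)
$h{\left(D,S \right)} = 5 + D + 4 S^{2}$ ($h{\left(D,S \right)} = D + \left(5 + 4 S^{2}\right) = 5 + D + 4 S^{2}$)
$\frac{271881 + 358528}{430273 + h{\left(-43,22 \right)}} = \frac{271881 + 358528}{430273 + \left(5 - 43 + 4 \cdot 22^{2}\right)} = \frac{630409}{430273 + \left(5 - 43 + 4 \cdot 484\right)} = \frac{630409}{430273 + \left(5 - 43 + 1936\right)} = \frac{630409}{430273 + 1898} = \frac{630409}{432171}$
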